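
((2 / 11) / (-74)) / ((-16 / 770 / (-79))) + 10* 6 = 14995 / 296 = 50.66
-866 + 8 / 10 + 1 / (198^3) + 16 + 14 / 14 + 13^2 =-679.20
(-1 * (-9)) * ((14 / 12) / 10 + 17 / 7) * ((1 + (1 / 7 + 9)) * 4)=227697 / 245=929.38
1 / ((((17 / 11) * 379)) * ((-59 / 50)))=-550 / 380137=-0.00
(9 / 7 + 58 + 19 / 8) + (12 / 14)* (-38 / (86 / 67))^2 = 84169989 / 103544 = 812.89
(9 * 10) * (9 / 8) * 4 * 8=3240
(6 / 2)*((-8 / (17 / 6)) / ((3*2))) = -24 / 17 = -1.41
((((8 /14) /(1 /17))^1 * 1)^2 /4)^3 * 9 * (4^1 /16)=29543.90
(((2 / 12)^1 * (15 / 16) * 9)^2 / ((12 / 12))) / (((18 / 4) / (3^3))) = 11.87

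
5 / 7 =0.71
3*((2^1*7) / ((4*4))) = 21 / 8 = 2.62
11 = 11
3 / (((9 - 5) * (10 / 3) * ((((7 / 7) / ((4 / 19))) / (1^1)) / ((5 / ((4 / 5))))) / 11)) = 495 / 152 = 3.26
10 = 10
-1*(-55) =55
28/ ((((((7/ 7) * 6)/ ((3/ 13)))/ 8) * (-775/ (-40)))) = 896/ 2015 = 0.44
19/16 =1.19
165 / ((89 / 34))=5610 / 89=63.03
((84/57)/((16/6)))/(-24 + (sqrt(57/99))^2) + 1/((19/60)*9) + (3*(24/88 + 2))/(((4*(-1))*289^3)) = 15315332501063/46795118819196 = 0.33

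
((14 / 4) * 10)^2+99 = 1324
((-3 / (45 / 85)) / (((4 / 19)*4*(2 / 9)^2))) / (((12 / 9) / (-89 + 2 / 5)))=11590209 / 1280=9054.85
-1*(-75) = 75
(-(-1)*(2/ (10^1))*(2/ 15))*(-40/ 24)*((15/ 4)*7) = -7/ 6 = -1.17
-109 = -109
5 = 5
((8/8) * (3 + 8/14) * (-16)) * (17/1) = -6800/7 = -971.43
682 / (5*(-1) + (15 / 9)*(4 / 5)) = -186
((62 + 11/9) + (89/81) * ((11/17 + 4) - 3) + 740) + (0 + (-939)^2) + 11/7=8506683569/9639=882527.60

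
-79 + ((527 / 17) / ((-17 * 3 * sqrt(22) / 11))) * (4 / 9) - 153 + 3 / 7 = -1621 / 7 - 62 * sqrt(22) / 459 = -232.20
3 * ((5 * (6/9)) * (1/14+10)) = 705/7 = 100.71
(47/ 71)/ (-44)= -0.02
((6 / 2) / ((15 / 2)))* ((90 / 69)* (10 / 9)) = 40 / 69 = 0.58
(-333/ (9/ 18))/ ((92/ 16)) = -2664/ 23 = -115.83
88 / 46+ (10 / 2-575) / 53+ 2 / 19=-202344 / 23161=-8.74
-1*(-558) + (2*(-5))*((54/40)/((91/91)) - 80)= 2689/2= 1344.50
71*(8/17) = 568/17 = 33.41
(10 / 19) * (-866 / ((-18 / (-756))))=-363720 / 19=-19143.16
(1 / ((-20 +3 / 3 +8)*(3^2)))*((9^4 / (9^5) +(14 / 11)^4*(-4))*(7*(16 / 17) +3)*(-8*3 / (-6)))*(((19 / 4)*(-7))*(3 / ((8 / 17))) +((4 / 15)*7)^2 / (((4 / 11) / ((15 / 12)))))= -12846443747627 / 15967240344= -804.55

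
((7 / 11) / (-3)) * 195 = -455 / 11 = -41.36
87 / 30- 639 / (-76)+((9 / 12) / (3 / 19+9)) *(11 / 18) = 4505923 / 396720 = 11.36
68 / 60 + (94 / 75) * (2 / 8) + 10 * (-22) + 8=-31583 / 150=-210.55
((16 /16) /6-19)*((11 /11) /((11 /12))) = -226 /11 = -20.55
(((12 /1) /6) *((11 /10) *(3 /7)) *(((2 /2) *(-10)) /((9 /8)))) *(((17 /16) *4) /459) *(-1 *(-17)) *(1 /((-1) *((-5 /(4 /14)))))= -1496 /19845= -0.08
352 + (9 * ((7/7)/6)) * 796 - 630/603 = 103512/67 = 1544.96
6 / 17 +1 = 23 / 17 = 1.35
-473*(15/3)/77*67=-14405/7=-2057.86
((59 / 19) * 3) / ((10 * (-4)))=-177 / 760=-0.23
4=4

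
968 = 968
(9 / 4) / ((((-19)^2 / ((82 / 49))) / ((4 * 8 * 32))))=188928 / 17689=10.68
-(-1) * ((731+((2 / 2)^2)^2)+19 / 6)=4411 / 6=735.17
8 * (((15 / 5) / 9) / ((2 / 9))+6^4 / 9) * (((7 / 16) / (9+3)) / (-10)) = -679 / 160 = -4.24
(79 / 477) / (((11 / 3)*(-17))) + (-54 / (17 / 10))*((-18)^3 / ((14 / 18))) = 49572815927 / 208131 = 238180.84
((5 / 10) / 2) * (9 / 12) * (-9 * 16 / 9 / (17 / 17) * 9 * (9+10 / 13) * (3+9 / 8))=-113157 / 104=-1088.05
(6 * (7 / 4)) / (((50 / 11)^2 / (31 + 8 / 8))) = 10164 / 625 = 16.26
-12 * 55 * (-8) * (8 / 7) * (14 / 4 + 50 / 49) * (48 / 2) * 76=49754040.35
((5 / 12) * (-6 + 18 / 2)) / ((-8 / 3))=-15 / 32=-0.47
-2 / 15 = -0.13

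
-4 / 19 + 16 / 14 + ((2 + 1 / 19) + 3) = 796 / 133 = 5.98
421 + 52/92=9696/23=421.57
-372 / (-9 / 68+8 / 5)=-126480 / 499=-253.47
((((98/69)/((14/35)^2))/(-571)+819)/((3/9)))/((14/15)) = 138287865/52532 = 2632.45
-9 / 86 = -0.10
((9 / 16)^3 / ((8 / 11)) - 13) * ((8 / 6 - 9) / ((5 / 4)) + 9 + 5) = -4931987 / 49152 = -100.34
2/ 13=0.15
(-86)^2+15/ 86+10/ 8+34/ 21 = 7399.04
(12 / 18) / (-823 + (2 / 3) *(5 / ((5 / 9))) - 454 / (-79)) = -158 / 192267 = -0.00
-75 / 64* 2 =-75 / 32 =-2.34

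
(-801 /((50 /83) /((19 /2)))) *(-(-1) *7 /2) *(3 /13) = -26526717 /2600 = -10202.58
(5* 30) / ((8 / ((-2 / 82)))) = -75 / 164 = -0.46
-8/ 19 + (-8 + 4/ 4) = -141/ 19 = -7.42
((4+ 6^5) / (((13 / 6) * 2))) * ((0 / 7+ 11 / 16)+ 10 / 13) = 1768005 / 676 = 2615.39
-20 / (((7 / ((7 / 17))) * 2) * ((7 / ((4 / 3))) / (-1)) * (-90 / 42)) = -8 / 153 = -0.05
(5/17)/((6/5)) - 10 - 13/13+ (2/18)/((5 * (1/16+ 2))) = -542471/50490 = -10.74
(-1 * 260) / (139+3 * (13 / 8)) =-2080 / 1151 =-1.81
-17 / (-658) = 17 / 658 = 0.03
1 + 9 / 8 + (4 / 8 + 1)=29 / 8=3.62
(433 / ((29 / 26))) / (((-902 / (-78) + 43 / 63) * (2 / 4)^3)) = 36881208 / 145435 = 253.59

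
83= 83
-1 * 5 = -5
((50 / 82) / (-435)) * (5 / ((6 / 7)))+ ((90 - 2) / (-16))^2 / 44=116311 / 171216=0.68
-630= -630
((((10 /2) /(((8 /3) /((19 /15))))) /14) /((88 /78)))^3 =406869021 /119677386752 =0.00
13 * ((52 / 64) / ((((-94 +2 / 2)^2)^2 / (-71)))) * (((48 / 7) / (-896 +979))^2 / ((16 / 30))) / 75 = -23998 / 14028510252645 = -0.00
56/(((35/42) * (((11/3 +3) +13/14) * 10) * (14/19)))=9576/7975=1.20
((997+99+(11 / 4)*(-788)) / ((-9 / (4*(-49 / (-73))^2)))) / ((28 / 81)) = 3306177 / 5329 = 620.41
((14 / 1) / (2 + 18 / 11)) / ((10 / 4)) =77 / 50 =1.54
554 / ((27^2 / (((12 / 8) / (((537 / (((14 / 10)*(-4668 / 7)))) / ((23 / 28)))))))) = -2478319 / 1522395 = -1.63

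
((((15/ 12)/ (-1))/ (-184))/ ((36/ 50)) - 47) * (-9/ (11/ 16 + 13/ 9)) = 5602779/ 28244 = 198.37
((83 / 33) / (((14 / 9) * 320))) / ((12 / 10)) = 83 / 19712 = 0.00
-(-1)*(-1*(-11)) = 11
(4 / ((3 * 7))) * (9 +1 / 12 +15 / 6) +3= 328 / 63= 5.21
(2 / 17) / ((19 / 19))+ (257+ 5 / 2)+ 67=326.62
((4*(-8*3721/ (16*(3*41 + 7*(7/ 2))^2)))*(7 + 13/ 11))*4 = -2143296/ 191455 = -11.19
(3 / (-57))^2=1 / 361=0.00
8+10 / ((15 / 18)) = 20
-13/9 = -1.44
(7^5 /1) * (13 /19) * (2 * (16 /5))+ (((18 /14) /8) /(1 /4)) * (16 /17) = 832020568 /11305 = 73597.57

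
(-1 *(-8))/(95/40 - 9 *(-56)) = 64/4051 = 0.02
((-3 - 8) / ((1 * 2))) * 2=-11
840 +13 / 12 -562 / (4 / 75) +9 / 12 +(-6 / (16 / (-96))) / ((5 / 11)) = -144247 / 15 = -9616.47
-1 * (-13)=13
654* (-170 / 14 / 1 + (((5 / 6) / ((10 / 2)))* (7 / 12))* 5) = -640375 / 84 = -7623.51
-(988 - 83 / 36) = -35485 / 36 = -985.69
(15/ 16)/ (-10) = -3/ 32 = -0.09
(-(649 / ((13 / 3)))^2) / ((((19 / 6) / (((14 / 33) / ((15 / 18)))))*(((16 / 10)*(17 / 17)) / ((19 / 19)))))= -7236999 / 3211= -2253.81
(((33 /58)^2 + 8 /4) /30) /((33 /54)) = 23451 /185020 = 0.13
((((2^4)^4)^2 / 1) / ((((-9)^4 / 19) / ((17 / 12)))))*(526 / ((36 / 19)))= 866526294966272 / 177147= 4891566297.86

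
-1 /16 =-0.06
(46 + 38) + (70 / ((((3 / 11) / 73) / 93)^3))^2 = 1165895201062511519295579060184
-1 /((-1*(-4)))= -1 /4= -0.25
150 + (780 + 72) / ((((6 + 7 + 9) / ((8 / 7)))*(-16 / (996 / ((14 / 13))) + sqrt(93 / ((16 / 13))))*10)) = 71419199904*sqrt(1209) / 4877201615825 + 104512169224794 / 696743087975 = 150.51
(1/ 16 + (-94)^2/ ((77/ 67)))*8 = 9472269/ 154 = 61508.24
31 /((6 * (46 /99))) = 1023 /92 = 11.12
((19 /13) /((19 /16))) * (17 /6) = 136 /39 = 3.49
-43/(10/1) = -43/10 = -4.30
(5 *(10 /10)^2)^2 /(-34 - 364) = -25 /398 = -0.06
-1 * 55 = -55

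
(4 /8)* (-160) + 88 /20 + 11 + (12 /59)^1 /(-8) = -38129 /590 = -64.63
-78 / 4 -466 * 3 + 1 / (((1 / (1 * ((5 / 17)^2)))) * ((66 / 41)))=-13518185 / 9537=-1417.45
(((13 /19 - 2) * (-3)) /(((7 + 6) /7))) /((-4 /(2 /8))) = -525 /3952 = -0.13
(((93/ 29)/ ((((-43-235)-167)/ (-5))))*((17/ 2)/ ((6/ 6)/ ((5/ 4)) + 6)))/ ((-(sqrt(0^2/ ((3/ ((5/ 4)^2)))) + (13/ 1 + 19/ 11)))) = -1705/ 557496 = -0.00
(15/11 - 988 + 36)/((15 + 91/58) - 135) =606506/75559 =8.03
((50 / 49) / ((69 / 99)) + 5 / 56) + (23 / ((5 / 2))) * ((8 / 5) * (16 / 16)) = 3668013 / 225400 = 16.27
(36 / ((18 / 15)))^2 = 900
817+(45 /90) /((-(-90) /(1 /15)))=2205901 /2700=817.00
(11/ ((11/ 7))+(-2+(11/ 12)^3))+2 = 7.77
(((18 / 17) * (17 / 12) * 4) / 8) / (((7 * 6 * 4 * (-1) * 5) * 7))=-0.00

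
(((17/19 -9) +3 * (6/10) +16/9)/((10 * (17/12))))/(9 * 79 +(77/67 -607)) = -518714/170665125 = -0.00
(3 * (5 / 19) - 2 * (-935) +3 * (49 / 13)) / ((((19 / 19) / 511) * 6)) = 118776329 / 741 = 160291.94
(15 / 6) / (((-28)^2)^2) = 5 / 1229312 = 0.00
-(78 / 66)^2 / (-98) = 169 / 11858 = 0.01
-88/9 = -9.78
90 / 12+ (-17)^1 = -19 / 2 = -9.50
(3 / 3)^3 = 1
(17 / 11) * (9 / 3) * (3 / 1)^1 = 153 / 11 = 13.91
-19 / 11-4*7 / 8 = -115 / 22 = -5.23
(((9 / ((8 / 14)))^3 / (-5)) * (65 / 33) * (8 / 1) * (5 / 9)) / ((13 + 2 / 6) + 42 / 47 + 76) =-84877065 / 1119536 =-75.81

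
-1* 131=-131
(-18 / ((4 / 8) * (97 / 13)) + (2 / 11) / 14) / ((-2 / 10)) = 179695 / 7469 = 24.06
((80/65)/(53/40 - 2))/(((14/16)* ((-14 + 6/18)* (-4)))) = -1280/33579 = -0.04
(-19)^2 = 361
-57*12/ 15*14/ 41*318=-1015056/ 205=-4951.49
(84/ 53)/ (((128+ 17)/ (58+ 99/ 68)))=84903/ 130645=0.65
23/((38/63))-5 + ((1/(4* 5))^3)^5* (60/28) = 28878438400000000000057/871628800000000000000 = 33.13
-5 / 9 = -0.56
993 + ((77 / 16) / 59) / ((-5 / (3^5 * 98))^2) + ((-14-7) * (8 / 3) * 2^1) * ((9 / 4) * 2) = 10919687073 / 5900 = 1850794.42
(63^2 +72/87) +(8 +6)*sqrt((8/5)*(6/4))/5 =28*sqrt(15)/25 +115125/29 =3974.17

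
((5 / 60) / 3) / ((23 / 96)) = 8 / 69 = 0.12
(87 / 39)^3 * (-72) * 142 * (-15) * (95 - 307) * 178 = -141143849101440 / 2197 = -64243900364.79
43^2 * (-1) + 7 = -1842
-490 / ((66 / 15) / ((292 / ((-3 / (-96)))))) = -11446400 / 11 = -1040581.82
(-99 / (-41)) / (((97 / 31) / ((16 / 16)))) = 3069 / 3977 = 0.77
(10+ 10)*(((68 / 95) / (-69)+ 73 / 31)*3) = 1905628 / 13547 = 140.67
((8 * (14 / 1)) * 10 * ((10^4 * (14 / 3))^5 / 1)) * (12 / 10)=297463150617283950617284000.00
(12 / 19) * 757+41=9863 / 19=519.11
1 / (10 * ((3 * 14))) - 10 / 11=-4189 / 4620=-0.91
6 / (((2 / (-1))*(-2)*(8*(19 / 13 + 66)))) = 39 / 14032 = 0.00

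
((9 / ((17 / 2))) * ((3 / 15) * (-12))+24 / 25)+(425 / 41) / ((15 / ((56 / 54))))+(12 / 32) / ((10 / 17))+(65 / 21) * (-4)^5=-501072943999 / 158079600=-3169.75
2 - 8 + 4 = -2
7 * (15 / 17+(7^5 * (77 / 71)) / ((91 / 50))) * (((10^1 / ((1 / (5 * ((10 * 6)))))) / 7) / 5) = 94295577000 / 15691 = 6009532.66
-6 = -6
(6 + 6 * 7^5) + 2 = 100850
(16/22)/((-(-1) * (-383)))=-8/4213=-0.00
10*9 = 90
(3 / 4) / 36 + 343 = 16465 / 48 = 343.02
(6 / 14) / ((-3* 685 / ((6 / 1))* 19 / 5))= -6 / 18221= -0.00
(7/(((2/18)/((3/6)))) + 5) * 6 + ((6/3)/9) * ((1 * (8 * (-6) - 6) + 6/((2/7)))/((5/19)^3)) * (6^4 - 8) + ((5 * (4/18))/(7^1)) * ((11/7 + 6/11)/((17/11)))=-485491769251/937125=-518065.11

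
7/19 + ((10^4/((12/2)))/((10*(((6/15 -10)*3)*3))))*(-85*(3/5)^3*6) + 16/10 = 40749/190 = 214.47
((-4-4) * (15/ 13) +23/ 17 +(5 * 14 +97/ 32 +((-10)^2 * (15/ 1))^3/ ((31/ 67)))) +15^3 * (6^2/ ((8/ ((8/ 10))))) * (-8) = 1599134704933315/ 219232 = 7294257703.86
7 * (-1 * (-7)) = 49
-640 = -640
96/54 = 16/9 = 1.78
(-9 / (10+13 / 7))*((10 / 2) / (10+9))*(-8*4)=10080 / 1577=6.39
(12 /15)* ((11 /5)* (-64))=-2816 /25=-112.64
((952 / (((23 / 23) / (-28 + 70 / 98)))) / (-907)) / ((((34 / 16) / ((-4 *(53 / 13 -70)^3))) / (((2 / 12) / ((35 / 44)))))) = 677077651503616 / 209231295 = 3236024.76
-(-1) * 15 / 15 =1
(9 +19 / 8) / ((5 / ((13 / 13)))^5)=91 / 25000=0.00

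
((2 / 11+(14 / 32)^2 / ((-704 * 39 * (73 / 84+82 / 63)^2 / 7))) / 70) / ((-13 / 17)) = -0.00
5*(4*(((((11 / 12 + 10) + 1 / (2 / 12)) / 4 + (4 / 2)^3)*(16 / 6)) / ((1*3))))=5870 / 27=217.41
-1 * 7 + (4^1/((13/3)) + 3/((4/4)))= -40/13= -3.08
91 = 91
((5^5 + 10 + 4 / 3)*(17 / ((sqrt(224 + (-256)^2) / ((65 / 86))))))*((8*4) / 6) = 2079389*sqrt(4110) / 159057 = 838.12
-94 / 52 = -47 / 26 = -1.81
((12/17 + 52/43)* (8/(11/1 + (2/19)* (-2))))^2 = 1811353600/898260841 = 2.02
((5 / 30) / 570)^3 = 1 / 40001688000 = 0.00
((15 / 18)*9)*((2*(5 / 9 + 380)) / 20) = 3425 / 12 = 285.42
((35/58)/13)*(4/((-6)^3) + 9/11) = 16625/447876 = 0.04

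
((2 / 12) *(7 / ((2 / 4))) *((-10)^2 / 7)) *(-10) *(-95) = 95000 / 3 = 31666.67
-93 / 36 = -31 / 12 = -2.58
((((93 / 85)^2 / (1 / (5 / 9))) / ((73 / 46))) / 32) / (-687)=-22103 / 1159491120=-0.00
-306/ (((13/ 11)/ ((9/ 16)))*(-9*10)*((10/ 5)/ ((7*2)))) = 11781/ 1040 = 11.33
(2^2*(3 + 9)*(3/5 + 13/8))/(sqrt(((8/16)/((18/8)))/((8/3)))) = 1068*sqrt(3)/5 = 369.97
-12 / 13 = -0.92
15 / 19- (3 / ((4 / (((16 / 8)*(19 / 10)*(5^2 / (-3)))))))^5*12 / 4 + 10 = 441055344295 / 19456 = 22669374.19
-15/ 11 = -1.36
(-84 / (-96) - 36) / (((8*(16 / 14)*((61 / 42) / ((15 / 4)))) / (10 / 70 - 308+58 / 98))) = 11898945 / 3904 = 3047.89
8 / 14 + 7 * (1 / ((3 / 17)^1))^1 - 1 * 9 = 656 / 21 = 31.24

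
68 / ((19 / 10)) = 35.79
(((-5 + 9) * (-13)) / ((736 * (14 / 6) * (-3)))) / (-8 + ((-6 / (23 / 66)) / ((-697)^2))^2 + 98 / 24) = -211701314879457 / 82150966624570354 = -0.00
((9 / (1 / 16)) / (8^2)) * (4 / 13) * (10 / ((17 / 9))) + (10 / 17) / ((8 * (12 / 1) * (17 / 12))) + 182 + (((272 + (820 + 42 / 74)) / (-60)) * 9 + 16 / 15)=95294903 / 4170270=22.85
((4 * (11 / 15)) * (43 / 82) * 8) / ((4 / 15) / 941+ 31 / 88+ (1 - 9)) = -626690944 / 389460763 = -1.61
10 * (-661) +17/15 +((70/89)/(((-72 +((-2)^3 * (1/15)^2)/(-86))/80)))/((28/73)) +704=-1373345750803/232488915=-5907.15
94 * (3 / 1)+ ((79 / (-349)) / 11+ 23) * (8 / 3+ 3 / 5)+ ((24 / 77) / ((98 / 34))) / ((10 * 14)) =16456211082 / 46087195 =357.07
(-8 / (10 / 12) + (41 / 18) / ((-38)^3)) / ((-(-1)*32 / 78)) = -616324969 / 26338560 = -23.40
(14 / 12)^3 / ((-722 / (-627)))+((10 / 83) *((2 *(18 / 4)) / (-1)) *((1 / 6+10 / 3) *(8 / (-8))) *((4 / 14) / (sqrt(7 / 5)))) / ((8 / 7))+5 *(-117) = -1596787 / 2736+45 *sqrt(35) / 332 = -582.82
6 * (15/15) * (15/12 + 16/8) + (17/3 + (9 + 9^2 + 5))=721/6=120.17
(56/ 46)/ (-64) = -7/ 368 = -0.02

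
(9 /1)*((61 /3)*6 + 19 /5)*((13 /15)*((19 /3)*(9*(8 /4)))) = 111861.36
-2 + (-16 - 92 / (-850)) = -7604 / 425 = -17.89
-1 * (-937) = 937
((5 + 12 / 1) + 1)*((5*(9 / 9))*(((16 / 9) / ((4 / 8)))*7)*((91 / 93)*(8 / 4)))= 407680 / 93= 4383.66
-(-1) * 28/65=28/65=0.43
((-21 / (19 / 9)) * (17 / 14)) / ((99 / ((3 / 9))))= -17 / 418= -0.04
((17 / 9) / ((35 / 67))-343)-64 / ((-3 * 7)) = -105946 / 315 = -336.34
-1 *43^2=-1849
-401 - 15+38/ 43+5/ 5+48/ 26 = -230459/ 559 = -412.27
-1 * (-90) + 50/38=1735/19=91.32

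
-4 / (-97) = 4 / 97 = 0.04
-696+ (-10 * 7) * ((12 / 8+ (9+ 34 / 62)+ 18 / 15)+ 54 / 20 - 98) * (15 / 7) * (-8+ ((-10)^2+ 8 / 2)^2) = 4173919944 / 31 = 134642578.84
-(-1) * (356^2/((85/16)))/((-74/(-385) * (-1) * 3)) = -78069376/1887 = -41372.22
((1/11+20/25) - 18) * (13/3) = -12233/165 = -74.14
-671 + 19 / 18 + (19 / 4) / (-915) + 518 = -151.95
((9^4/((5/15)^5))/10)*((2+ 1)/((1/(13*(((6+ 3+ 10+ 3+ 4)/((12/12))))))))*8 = 6466574088/5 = 1293314817.60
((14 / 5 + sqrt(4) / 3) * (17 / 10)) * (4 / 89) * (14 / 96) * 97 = 150059 / 40050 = 3.75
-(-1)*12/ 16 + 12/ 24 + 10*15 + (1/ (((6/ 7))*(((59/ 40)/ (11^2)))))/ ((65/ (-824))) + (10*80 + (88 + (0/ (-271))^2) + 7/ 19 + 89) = -14801837/ 174876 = -84.64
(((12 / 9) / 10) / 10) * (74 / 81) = 74 / 6075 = 0.01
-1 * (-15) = 15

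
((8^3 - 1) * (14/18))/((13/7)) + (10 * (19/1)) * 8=202879/117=1734.01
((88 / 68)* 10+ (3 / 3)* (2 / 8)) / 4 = 3.30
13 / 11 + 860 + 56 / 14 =9517 / 11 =865.18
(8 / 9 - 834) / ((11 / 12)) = -29992 / 33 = -908.85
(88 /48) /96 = 11 /576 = 0.02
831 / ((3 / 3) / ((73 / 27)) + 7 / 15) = 909945 / 916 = 993.39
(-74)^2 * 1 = 5476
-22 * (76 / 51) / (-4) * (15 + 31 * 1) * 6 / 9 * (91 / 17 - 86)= -20270.35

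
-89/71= -1.25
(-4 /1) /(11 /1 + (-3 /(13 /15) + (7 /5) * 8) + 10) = -0.14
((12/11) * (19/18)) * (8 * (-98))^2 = 23356928/33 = 707785.70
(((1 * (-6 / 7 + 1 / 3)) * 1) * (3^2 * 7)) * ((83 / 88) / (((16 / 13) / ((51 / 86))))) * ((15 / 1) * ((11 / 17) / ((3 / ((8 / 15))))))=-35607 / 1376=-25.88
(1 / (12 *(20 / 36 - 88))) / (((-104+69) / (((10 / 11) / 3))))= 1 / 121198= 0.00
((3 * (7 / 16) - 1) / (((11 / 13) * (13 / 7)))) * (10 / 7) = 25 / 88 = 0.28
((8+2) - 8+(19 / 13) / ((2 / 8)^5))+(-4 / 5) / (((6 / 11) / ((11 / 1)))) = 289084 / 195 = 1482.48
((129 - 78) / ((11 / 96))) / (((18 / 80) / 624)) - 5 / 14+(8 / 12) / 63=5132573279 / 4158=1234385.11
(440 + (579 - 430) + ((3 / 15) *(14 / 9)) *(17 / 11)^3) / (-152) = -35346937 / 9104040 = -3.88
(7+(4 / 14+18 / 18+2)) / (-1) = -72 / 7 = -10.29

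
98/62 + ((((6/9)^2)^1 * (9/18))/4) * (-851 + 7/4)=-101779/2232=-45.60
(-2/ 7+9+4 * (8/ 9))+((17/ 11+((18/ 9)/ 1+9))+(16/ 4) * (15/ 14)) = 2881/ 99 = 29.10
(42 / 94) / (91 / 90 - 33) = -0.01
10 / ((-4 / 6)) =-15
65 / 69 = 0.94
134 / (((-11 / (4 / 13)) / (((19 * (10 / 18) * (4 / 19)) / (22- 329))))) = 10720 / 395109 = 0.03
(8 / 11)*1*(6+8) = 10.18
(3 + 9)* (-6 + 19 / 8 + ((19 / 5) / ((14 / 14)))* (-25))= -2367 / 2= -1183.50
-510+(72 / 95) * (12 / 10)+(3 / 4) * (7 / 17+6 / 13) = -213492087 / 419900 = -508.44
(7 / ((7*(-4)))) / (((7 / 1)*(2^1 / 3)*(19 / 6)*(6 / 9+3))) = -27 / 5852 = -0.00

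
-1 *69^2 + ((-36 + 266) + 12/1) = -4519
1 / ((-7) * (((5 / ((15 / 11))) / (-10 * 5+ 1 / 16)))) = 2397 / 1232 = 1.95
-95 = -95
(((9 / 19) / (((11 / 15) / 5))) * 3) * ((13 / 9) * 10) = 29250 / 209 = 139.95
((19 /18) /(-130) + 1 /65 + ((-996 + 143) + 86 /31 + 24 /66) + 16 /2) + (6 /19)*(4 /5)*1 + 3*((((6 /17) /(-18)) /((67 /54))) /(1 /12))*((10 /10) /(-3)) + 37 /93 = -2904565585487 /3453643908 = -841.01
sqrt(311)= 17.64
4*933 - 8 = 3724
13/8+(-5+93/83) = -1497/664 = -2.25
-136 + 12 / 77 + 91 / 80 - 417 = -3398513 / 6160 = -551.71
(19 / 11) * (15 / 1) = 285 / 11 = 25.91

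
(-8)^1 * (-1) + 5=13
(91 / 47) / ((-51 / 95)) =-8645 / 2397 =-3.61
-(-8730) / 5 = 1746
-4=-4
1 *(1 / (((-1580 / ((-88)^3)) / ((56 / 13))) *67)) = 9540608 / 344045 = 27.73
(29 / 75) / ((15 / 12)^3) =1856 / 9375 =0.20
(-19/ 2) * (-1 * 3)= 57/ 2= 28.50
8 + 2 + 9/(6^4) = 1441/144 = 10.01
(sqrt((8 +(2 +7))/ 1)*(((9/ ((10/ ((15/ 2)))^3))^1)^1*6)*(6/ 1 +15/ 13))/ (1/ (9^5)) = 4003345053*sqrt(17)/ 416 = 39678400.26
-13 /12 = -1.08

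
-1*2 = -2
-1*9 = -9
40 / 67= 0.60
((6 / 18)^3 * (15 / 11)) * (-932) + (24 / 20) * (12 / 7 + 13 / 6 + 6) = -24403 / 693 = -35.21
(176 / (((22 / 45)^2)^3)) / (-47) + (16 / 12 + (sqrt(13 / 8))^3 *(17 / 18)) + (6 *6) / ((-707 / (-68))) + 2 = -17175865737193 / 64218764148 + 221 *sqrt(26) / 576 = -265.50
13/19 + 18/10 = 236/95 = 2.48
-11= -11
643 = 643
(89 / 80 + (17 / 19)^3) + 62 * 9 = 307189251 / 548720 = 559.83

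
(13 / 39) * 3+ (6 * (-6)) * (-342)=12313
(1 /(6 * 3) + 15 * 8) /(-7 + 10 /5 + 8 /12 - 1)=-2161 /96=-22.51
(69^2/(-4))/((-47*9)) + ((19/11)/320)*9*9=537853/165440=3.25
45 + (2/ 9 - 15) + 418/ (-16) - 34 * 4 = -9497/ 72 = -131.90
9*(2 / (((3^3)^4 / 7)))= 14 / 59049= 0.00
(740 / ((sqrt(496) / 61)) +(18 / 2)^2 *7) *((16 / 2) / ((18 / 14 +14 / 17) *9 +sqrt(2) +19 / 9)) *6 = 5531.44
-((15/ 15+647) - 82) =-566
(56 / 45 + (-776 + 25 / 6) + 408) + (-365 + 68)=-59363 / 90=-659.59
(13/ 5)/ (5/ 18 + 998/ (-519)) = -40482/ 25615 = -1.58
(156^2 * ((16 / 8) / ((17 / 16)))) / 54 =43264 / 51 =848.31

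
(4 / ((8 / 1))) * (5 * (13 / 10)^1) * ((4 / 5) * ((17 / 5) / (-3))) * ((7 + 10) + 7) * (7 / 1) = -12376 / 25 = -495.04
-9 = -9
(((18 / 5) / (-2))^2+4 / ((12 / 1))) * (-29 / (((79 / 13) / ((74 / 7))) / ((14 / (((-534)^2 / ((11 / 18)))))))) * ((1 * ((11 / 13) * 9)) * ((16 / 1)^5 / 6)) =-9121364443136 / 1267161975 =-7198.26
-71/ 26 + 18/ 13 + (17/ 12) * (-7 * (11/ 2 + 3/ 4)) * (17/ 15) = -134015/ 1872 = -71.59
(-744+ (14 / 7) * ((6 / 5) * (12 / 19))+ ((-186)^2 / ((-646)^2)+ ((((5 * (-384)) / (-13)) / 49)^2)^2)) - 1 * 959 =-139041134555386988446 / 85888057059558845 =-1618.86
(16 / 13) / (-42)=-8 / 273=-0.03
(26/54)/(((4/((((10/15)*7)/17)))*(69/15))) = 455/63342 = 0.01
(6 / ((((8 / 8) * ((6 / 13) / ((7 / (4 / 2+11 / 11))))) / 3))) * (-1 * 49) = -4459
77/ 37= 2.08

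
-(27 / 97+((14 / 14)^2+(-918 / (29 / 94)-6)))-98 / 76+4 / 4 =318546085 / 106894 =2980.02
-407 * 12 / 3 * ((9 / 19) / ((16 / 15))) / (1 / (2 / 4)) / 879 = -18315 / 44536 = -0.41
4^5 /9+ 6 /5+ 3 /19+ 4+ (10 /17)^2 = 29523329 /247095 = 119.48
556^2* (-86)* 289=-7683266144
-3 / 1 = -3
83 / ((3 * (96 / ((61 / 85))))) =5063 / 24480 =0.21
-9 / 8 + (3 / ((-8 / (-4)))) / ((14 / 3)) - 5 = -325 / 56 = -5.80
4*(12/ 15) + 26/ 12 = 161/ 30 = 5.37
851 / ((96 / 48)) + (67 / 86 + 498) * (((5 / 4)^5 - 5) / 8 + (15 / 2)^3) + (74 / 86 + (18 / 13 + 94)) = 1930852561887 / 9158656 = 210822.70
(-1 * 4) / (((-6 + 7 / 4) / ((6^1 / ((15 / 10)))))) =64 / 17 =3.76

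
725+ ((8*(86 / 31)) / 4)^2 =726309 / 961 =755.78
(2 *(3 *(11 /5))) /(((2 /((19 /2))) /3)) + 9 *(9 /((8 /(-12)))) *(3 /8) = 11403 /80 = 142.54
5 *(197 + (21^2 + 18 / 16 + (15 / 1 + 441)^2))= 8343005 / 8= 1042875.62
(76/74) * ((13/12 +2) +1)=931/222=4.19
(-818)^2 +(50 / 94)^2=1478095541 / 2209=669124.28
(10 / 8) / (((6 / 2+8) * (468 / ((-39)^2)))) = 65 / 176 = 0.37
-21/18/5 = -7/30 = -0.23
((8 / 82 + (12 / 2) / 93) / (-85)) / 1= -0.00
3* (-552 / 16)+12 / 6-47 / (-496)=-50297 / 496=-101.41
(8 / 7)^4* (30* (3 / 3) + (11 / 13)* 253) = 12996608 / 31213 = 416.38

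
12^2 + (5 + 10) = 159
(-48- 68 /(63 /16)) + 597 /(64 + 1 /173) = -13008491 /232533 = -55.94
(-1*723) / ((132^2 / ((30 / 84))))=-1205 / 81312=-0.01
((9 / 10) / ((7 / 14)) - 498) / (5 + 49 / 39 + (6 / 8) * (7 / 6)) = -774072 / 11125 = -69.58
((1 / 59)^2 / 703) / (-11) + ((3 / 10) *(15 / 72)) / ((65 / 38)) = 511452367 / 13997657960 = 0.04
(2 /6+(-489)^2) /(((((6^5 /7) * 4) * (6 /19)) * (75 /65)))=310080589 /2099520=147.69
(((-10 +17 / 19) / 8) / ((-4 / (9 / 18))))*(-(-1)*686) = 59339 / 608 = 97.60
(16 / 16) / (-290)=-1 / 290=-0.00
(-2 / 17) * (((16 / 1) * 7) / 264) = -28 / 561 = -0.05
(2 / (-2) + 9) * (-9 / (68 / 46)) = -828 / 17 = -48.71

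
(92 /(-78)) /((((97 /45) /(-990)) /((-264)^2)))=47609337600 /1261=37755224.11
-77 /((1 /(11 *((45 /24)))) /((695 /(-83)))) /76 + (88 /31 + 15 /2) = 289902937 /1564384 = 185.31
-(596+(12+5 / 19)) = -11557 / 19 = -608.26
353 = 353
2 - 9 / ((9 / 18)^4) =-142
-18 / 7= -2.57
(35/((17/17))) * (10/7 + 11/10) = 177/2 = 88.50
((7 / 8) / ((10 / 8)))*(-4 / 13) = -14 / 65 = -0.22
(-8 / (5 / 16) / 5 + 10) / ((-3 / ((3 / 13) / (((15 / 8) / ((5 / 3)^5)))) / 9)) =-24400 / 1053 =-23.17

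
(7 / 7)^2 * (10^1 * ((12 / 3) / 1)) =40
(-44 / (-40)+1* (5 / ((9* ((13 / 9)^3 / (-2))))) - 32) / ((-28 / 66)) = 3238587 / 43940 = 73.70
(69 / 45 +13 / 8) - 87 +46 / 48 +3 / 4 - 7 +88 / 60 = -263 / 3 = -87.67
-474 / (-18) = 79 / 3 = 26.33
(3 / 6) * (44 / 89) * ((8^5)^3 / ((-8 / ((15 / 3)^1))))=-483785116221440 / 89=-5435787822712.81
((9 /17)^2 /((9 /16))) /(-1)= -0.50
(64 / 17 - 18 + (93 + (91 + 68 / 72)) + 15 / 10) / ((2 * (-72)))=-6587 / 5508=-1.20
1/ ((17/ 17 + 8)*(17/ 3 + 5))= 1/ 96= 0.01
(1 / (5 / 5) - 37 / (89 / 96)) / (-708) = 3463 / 63012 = 0.05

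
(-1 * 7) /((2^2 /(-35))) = 61.25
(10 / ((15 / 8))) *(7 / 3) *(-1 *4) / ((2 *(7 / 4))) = -128 / 9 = -14.22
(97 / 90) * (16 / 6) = 388 / 135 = 2.87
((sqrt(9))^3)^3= 19683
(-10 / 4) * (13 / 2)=-65 / 4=-16.25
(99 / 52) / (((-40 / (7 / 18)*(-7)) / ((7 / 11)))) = 7 / 4160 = 0.00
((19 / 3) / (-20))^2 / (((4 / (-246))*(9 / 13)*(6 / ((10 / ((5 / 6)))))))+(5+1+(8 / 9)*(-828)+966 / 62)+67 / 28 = -729.84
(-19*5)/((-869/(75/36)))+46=482063/10428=46.23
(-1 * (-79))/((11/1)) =79/11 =7.18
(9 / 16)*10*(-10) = -225 / 4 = -56.25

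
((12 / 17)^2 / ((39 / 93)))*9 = 40176 / 3757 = 10.69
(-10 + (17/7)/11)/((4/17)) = -12801/308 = -41.56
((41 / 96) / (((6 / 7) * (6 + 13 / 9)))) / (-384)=-287 / 1646592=-0.00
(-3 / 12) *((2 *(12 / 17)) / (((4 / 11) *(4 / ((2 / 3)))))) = -11 / 68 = -0.16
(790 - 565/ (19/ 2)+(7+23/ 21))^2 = 86853984100/ 159201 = 545561.80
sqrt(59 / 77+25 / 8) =sqrt(369138) / 308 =1.97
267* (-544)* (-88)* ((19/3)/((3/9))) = 242854656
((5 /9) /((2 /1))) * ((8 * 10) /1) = 200 /9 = 22.22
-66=-66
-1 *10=-10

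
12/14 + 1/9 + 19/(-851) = 50714/53613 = 0.95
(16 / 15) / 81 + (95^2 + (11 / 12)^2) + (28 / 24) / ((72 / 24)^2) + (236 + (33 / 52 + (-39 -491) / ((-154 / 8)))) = 180781119611 / 19459440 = 9290.15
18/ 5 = 3.60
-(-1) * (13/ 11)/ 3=13/ 33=0.39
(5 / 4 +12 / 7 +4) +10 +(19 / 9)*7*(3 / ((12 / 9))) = 703 / 14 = 50.21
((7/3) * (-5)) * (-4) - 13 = 101/3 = 33.67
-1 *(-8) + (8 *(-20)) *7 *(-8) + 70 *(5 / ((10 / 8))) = 9248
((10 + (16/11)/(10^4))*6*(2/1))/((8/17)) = 3506301/13750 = 255.00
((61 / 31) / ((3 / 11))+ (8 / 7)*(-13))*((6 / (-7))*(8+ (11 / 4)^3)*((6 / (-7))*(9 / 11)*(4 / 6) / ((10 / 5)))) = -82520325 / 1871408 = -44.10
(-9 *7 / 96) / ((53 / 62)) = -651 / 848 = -0.77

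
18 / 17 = 1.06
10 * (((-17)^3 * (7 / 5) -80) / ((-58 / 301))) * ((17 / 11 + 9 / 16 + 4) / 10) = 2251499565 / 10208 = 220562.26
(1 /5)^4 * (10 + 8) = 18 /625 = 0.03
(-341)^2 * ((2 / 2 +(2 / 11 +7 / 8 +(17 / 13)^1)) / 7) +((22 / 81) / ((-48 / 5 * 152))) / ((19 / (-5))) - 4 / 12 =28553862023177 / 510898752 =55889.47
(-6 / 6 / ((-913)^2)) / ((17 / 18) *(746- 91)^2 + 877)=-18 / 6092731704059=-0.00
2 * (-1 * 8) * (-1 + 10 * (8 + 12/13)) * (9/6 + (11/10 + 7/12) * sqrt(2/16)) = -27528/13- 115847 * sqrt(2)/195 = -2957.70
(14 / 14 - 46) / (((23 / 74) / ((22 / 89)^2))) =-1611720 / 182183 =-8.85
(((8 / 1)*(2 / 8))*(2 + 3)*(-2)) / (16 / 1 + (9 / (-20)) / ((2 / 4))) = -200 / 151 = -1.32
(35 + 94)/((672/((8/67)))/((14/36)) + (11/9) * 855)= 129/15517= 0.01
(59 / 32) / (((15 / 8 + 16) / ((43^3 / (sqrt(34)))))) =4690913 * sqrt(34) / 19448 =1406.44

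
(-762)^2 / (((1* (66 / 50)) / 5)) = 24193500 / 11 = 2199409.09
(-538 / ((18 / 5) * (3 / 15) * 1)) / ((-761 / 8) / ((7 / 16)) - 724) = 9415 / 11862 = 0.79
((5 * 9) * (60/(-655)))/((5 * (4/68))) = -1836/131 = -14.02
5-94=-89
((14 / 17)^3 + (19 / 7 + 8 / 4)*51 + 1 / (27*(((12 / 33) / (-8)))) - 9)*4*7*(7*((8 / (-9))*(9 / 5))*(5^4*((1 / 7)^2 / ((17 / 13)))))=-11162144968000 / 15785469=-707115.19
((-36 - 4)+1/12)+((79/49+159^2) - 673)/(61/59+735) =-82747489/12767244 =-6.48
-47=-47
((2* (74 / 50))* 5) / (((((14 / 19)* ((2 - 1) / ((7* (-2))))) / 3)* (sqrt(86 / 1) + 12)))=-39.65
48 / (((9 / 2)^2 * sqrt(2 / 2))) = 64 / 27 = 2.37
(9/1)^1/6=3/2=1.50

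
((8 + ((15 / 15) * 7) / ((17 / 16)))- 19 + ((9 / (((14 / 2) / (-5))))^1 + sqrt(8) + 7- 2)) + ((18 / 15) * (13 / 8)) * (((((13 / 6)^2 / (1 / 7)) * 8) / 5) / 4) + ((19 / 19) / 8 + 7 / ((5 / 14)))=42.34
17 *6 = 102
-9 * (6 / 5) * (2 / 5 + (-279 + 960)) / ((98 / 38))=-3495582 / 1225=-2853.54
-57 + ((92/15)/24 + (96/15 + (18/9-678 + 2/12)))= -32678/45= -726.18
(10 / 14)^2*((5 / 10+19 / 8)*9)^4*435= 19966900210875 / 200704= 99484316.26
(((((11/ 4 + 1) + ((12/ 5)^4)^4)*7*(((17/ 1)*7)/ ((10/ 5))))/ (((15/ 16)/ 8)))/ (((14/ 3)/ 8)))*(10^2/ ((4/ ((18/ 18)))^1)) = 5632331494619014377024/ 30517578125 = 184560238415.68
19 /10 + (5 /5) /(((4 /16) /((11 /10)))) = 63 /10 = 6.30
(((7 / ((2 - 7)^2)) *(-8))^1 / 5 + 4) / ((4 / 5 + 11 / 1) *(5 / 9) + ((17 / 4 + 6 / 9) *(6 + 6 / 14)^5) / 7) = 1880501616 / 4086155411125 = 0.00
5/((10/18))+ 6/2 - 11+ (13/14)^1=27/14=1.93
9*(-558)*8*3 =-120528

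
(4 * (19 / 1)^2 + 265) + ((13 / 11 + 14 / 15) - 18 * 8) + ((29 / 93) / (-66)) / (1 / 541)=1564.56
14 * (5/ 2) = 35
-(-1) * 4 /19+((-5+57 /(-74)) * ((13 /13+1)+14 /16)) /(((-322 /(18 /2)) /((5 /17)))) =132667 /382432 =0.35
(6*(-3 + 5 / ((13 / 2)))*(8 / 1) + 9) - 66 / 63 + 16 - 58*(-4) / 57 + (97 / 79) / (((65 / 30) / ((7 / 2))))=-77.07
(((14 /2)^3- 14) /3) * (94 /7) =4418 /3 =1472.67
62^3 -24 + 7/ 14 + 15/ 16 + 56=3813783/ 16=238361.44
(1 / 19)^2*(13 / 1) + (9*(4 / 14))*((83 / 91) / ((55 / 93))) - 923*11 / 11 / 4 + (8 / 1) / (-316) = -906334911003 / 3996652660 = -226.77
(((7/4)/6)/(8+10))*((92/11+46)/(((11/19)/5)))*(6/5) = 39767/4356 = 9.13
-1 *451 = -451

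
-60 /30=-2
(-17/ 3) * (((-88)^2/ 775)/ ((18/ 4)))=-12.58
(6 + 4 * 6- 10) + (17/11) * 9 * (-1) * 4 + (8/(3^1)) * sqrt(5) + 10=-19.67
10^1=10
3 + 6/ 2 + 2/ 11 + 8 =156/ 11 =14.18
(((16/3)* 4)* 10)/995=128/597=0.21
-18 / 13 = -1.38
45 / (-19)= -45 / 19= -2.37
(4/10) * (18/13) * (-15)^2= 1620/13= 124.62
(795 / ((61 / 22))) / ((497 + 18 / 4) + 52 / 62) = 216876 / 379969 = 0.57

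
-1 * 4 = -4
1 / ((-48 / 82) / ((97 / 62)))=-3977 / 1488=-2.67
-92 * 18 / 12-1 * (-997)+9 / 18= 859.50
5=5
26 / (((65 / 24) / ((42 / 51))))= 672 / 85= 7.91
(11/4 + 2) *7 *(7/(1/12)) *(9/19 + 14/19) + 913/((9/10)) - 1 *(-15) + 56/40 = 198533/45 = 4411.84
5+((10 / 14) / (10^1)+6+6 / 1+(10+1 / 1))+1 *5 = 463 / 14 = 33.07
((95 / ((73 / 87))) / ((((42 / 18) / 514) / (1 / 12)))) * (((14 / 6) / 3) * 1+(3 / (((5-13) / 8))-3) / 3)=-7788385 / 3066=-2540.24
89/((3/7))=623/3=207.67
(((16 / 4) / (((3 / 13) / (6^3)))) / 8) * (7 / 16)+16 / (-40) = 4087 / 20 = 204.35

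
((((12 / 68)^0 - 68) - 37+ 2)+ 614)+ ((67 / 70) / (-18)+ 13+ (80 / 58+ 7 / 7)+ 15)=19816597 / 36540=542.33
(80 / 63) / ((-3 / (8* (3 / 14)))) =-0.73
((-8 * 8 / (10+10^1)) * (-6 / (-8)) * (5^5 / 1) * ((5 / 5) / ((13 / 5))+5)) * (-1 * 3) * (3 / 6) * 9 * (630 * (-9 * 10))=-401861250000 / 13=-30912403846.15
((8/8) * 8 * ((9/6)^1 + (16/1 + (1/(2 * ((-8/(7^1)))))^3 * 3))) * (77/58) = 5440127/29696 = 183.19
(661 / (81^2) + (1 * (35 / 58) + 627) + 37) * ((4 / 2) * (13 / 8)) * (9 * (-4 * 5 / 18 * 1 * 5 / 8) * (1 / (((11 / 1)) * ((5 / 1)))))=-16441438325 / 66974688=-245.49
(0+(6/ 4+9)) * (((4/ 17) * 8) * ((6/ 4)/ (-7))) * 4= -288/ 17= -16.94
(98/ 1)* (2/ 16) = 49/ 4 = 12.25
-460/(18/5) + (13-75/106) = -110173/954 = -115.49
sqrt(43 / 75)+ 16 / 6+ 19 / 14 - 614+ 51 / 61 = -1560617 / 2562+ sqrt(129) / 15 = -608.38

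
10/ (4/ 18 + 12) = 9/ 11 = 0.82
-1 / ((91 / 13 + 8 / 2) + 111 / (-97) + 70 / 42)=-291 / 3353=-0.09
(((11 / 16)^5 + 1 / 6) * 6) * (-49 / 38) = -49364609 / 19922944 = -2.48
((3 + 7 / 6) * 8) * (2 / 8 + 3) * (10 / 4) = 1625 / 6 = 270.83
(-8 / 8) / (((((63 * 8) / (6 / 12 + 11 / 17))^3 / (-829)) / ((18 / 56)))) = 1821313 / 579802546176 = 0.00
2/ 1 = 2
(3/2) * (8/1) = 12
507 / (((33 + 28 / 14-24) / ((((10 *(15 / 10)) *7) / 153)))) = 5915 / 187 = 31.63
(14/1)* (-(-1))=14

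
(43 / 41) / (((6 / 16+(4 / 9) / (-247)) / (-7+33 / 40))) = -23610483 / 1360585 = -17.35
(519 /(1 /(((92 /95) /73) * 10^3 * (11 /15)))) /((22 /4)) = 918.01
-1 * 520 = -520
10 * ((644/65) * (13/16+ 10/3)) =32039/78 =410.76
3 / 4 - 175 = -697 / 4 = -174.25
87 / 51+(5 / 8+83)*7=79843 / 136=587.08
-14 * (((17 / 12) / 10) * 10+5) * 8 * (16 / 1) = -34496 / 3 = -11498.67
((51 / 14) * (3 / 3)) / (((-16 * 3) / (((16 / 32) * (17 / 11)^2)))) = -0.09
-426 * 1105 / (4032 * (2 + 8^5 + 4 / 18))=-235365 / 66064768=-0.00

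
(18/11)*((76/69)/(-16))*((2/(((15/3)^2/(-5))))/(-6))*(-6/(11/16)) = 912/13915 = 0.07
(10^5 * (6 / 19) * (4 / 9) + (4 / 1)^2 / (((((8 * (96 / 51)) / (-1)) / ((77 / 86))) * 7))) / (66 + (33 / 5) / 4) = 5503946705 / 26529624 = 207.46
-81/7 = -11.57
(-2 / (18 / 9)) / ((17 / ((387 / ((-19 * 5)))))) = 387 / 1615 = 0.24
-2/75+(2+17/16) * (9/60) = 2077/4800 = 0.43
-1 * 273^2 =-74529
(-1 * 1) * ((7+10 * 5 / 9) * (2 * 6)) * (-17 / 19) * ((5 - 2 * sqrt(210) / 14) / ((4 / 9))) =28815 / 19 - 5763 * sqrt(210) / 133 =888.66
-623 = -623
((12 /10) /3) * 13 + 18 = 116 /5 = 23.20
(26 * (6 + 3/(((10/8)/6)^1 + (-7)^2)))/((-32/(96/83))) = -5.70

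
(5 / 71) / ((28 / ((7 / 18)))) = 0.00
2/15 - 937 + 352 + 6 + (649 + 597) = 10007/15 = 667.13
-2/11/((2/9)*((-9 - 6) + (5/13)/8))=936/17105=0.05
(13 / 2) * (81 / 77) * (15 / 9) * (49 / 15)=819 / 22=37.23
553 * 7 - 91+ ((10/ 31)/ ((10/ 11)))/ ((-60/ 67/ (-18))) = 1174011/ 310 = 3787.13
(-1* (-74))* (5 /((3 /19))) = 2343.33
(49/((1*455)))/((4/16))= 0.43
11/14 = 0.79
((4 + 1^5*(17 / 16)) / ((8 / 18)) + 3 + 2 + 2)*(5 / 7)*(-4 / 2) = -5885 / 224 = -26.27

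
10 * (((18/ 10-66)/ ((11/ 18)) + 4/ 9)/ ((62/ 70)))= -3624740/ 3069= -1181.08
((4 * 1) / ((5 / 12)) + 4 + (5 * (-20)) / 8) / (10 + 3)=11 / 130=0.08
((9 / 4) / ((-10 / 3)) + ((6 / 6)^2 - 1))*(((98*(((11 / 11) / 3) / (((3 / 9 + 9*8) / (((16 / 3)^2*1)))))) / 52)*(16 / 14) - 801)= 8712609 / 16120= 540.48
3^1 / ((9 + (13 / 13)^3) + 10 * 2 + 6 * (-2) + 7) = 3 / 25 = 0.12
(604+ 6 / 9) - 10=1784 / 3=594.67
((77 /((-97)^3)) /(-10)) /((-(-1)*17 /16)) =616 /77577205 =0.00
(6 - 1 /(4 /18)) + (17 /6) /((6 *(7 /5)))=463 /252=1.84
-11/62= -0.18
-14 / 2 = -7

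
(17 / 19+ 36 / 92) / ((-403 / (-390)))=16860 / 13547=1.24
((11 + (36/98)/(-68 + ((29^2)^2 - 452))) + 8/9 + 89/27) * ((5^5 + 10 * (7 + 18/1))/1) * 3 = 591617874000/3847921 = 153750.01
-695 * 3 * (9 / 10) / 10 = -187.65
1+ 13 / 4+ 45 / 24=49 / 8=6.12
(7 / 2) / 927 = 7 / 1854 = 0.00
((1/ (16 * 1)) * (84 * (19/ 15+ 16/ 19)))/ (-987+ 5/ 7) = -29449/ 2623520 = -0.01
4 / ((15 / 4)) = 16 / 15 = 1.07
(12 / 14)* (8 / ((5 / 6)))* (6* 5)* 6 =10368 / 7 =1481.14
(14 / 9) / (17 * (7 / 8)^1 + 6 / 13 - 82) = -1456 / 62397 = -0.02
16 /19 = 0.84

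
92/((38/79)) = 3634/19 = 191.26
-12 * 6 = -72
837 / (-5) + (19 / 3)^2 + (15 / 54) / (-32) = -366617 / 2880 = -127.30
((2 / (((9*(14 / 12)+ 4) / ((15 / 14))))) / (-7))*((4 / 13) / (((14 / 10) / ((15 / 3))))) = -3000 / 129311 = -0.02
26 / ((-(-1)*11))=26 / 11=2.36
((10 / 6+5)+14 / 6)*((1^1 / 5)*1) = 9 / 5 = 1.80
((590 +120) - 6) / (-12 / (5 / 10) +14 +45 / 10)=-128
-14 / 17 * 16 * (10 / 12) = -560 / 51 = -10.98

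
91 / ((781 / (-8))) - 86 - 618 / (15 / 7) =-1465672 / 3905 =-375.33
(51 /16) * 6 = 153 /8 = 19.12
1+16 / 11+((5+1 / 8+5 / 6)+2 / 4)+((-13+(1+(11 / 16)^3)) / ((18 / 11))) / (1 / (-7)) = 47732803 / 811008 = 58.86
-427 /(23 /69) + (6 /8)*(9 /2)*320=-201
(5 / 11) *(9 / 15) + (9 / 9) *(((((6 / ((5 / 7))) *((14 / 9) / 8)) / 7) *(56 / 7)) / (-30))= 521 / 2475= 0.21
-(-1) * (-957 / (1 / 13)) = -12441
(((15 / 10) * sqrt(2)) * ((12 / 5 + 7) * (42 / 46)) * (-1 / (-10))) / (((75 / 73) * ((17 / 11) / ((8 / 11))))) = 144102 * sqrt(2) / 244375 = 0.83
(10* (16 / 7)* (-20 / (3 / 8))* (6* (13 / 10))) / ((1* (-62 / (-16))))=-532480 / 217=-2453.82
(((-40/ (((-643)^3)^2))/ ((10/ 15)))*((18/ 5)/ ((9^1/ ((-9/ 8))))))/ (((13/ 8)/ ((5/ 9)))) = 120/ 918775043123052037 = 0.00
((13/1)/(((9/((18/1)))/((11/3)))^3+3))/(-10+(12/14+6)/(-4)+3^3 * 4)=484484/10774227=0.04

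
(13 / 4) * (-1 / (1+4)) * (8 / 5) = -26 / 25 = -1.04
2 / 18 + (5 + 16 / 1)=190 / 9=21.11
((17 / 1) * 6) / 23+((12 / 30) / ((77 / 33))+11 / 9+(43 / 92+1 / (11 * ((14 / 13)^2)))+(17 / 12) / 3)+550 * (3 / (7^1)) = 541264541 / 2231460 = 242.56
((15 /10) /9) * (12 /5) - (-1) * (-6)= -28 /5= -5.60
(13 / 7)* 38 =494 / 7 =70.57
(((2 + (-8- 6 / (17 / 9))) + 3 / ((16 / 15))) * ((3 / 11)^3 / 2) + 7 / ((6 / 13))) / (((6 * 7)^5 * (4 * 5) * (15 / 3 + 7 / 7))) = 32804701 / 34066373834465280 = 0.00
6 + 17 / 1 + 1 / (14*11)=3543 / 154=23.01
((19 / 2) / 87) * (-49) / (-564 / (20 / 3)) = 4655 / 73602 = 0.06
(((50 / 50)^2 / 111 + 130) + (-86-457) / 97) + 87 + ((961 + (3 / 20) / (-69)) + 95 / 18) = 17498610349 / 14858460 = 1177.69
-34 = -34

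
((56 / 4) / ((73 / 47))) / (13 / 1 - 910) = -658 / 65481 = -0.01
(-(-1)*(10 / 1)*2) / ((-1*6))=-3.33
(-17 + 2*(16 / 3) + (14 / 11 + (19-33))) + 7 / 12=-813 / 44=-18.48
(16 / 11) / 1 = 16 / 11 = 1.45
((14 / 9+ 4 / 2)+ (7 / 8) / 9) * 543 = 47603 / 24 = 1983.46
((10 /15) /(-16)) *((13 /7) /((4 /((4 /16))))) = -13 /2688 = -0.00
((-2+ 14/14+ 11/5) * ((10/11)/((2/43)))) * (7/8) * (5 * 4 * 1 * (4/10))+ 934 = 1098.18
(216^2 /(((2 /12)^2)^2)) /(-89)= -60466176 /89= -679395.24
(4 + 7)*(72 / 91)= 792 / 91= 8.70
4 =4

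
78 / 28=39 / 14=2.79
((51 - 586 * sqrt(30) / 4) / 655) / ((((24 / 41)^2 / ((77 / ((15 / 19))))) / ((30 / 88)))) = -111.32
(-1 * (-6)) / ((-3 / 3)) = -6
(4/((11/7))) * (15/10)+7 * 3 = 273/11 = 24.82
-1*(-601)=601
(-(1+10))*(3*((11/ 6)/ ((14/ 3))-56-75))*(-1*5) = -603405/ 28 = -21550.18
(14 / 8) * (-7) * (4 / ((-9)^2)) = -49 / 81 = -0.60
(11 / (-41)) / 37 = -11 / 1517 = -0.01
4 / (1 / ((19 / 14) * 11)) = 418 / 7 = 59.71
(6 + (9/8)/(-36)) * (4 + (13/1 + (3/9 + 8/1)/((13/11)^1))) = 89579/624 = 143.56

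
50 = 50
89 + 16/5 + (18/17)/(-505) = 791519/8585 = 92.20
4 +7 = 11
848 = 848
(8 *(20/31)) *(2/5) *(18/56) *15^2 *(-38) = -1231200/217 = -5673.73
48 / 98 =24 / 49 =0.49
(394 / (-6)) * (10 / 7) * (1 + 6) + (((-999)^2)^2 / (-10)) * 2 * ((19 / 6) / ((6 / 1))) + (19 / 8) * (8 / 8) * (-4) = -6308038014643 / 60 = -105133966910.72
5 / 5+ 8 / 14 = 11 / 7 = 1.57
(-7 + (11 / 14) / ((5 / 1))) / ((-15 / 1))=479 / 1050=0.46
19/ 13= 1.46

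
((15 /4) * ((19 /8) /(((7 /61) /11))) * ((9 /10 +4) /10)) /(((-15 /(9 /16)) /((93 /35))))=-10670913 /256000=-41.68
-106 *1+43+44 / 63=-3925 / 63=-62.30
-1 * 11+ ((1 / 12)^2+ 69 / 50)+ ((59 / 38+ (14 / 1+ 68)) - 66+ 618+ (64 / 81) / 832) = 5009276839 / 8002800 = 625.94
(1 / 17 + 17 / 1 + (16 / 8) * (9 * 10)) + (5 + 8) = 3571 / 17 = 210.06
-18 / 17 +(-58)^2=57170 / 17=3362.94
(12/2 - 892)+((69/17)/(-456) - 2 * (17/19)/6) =-6870653/7752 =-886.31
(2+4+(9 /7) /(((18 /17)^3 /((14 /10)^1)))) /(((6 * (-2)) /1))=-24353 /38880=-0.63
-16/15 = -1.07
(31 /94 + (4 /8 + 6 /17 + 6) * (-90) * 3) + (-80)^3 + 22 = -821097087 /1598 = -513827.96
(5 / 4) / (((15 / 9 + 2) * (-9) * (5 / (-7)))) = 7 / 132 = 0.05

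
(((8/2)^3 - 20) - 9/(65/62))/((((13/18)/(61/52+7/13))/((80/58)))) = 115.76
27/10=2.70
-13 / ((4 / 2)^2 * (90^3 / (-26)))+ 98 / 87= 47632901 / 42282000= 1.13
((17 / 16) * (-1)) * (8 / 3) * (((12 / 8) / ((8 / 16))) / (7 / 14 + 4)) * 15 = -85 / 3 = -28.33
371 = 371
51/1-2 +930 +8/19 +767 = 1746.42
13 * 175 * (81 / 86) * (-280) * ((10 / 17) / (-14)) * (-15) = -276412500 / 731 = -378129.27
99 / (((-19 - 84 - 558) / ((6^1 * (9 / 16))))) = -2673 / 5288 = -0.51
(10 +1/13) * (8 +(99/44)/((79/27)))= 363001/4108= 88.36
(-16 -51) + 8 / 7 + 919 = 5972 / 7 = 853.14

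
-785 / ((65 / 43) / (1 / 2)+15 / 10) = -67510 / 389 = -173.55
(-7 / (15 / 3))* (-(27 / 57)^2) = 567 / 1805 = 0.31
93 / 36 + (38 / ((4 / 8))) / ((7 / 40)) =36697 / 84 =436.87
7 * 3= 21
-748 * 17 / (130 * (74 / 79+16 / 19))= -4771679 / 86775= -54.99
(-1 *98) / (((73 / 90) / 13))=-114660 / 73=-1570.68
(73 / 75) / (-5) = -73 / 375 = -0.19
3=3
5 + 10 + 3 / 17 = 258 / 17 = 15.18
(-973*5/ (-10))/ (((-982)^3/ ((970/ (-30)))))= 94381/ 5681797008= 0.00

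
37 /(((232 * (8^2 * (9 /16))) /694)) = 12839 /4176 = 3.07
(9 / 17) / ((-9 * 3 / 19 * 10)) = -19 / 510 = -0.04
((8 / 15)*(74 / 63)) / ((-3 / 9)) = -1.88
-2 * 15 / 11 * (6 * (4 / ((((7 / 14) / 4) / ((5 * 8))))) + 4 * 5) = -21000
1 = 1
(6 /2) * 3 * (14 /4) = 63 /2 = 31.50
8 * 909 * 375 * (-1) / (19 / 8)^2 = -174528000 / 361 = -483457.06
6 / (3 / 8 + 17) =48 / 139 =0.35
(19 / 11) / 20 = 19 / 220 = 0.09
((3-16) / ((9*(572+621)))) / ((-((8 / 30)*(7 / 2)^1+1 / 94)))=6110 / 4763649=0.00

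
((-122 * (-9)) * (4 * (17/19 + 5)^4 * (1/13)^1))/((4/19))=1937627.44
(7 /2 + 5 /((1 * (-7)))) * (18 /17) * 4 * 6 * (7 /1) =8424 /17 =495.53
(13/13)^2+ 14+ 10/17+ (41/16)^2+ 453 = 2067873/4352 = 475.15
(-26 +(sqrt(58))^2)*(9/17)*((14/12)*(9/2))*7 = 10584/17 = 622.59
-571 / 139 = -4.11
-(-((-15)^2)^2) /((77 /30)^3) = 1366875000 /456533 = 2994.03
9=9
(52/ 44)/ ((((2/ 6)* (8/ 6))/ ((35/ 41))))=4095/ 1804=2.27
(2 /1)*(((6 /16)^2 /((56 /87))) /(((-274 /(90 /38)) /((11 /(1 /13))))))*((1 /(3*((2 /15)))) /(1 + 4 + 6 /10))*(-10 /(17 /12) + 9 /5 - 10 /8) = 55752164325 /35525410816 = 1.57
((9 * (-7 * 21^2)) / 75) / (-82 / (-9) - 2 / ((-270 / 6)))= -83349 / 2060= -40.46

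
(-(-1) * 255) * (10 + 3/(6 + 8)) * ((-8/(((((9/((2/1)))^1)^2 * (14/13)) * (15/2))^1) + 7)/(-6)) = -143718289/47628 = -3017.52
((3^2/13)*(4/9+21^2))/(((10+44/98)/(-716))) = -34847183/1664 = -20941.82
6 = 6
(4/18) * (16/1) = 32/9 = 3.56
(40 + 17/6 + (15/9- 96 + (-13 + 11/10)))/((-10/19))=120.46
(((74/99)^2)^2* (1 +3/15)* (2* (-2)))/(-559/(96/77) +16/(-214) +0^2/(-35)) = 821392289792/245825537888205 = 0.00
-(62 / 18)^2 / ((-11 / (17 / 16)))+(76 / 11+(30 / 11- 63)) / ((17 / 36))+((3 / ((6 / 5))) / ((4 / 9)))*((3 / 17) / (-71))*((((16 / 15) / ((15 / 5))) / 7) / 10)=-67366760123 / 602244720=-111.86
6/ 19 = 0.32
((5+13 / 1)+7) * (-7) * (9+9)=-3150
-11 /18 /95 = -11 /1710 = -0.01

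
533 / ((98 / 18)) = 4797 / 49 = 97.90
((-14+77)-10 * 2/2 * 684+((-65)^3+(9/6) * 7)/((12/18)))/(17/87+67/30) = -728535825/4226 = -172393.71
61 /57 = 1.07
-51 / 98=-0.52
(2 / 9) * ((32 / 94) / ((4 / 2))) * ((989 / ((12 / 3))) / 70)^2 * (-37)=-36190477 / 2072700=-17.46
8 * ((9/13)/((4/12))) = 216/13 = 16.62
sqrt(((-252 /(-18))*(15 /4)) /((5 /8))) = 2*sqrt(21) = 9.17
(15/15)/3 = 1/3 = 0.33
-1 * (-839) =839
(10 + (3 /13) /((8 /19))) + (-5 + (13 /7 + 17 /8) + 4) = 4925 /364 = 13.53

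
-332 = -332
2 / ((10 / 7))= 7 / 5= 1.40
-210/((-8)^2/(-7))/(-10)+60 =3693/64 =57.70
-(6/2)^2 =-9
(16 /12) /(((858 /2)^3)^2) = 4 /18701007647942763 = 0.00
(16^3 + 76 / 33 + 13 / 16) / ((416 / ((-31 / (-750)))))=67094323 / 164736000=0.41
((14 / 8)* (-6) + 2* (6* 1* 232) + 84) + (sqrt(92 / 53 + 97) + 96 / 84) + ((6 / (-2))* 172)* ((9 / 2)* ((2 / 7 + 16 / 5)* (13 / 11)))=-737747 / 110 + sqrt(277349) / 53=-6696.85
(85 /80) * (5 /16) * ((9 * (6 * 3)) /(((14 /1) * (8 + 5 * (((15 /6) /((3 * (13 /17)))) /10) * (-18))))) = -89505 /42112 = -2.13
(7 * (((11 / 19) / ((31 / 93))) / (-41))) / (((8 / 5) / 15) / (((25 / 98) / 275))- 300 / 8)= -0.00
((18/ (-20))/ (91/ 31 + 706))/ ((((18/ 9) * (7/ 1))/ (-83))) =0.01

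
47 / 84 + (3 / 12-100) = -2083 / 21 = -99.19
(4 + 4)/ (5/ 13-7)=-1.21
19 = 19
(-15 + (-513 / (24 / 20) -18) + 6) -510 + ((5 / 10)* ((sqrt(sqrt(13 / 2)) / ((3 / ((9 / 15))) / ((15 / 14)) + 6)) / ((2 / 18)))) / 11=-1929 / 2 + 27* 13^(1 / 4)* 2^(3 / 4) / 1408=-964.44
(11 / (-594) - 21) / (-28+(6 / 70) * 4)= 39725 / 52272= 0.76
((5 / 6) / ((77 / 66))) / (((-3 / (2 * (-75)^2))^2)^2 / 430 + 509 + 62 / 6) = 425170898437500000 / 309127587890625000007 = 0.00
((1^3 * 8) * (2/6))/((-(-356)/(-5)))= -10/267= -0.04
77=77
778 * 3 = 2334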